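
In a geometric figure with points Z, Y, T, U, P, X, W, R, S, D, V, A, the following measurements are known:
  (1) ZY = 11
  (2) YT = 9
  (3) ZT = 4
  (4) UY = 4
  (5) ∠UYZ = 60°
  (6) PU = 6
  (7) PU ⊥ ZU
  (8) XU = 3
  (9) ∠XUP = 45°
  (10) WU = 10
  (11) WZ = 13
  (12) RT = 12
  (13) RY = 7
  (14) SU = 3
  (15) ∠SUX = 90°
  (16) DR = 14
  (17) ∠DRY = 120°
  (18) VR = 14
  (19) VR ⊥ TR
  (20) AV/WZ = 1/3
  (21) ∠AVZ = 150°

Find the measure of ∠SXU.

Step 1: By the law of cosines on triangle XUS: XS² = 3² + 3² − 2·3·3·cos(90°) = 18, so XS = 3·√2.
Step 2: By the inverse law of cosines on triangle SXU: cos(∠SXU) = ((3·√2)² + 3² − 3²) / (2·3·√2·3) = 18/25.46 = 0.7071, so ∠SXU = 45°.

Therefore, the measure of angle ∠SXU = 45°.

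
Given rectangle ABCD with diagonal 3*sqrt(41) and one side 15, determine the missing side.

Using the Pythagorean theorem: d^2 = a^2 + b^2
b^2 = d^2 - a^2
b^2 = 369 - 225
b^2 = 144
b = sqrt(144) = 12

12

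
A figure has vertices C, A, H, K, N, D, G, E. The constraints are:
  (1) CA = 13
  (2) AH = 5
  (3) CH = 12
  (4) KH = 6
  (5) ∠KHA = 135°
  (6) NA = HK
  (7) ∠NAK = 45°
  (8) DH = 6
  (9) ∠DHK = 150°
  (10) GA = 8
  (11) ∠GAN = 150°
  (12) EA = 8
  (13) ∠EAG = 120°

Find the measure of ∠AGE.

Step 1: By the law of cosines on triangle GAE: GE² = 8² + 8² − 2·8·8·cos(120°) = 192, so GE = 8·√3.
Step 2: By the inverse law of cosines on triangle AGE: cos(∠AGE) = (8² + (8·√3)² − 8²) / (2·8·8·√3) = 192/221.7 = 0.866, so ∠AGE = 30°.

Therefore, the measure of angle ∠AGE = 30°.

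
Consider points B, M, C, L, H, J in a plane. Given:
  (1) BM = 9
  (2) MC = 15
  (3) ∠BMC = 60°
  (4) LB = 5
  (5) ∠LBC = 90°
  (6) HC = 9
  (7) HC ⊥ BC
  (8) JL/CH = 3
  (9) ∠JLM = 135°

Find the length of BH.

Step 1: By the law of cosines on triangle BMC: BC² = 9² + 15² − 2·9·15·cos(60°) = 171, so BC = 3·√19.
Step 2: By the law of cosines on triangle BCH: BH² = (3·√19)² + 9² − 2·3·√19·9·cos(90°) = 252, so BH = 6·√7.

Therefore, the length of BH = 6·√7.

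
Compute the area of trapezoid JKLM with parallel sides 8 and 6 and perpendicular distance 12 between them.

Area of a trapezoid = (base1 + base2) * height / 2
Area = (8 + 6) * 12 / 2
Area = 14 * 12 / 2
Area = 168 / 2
Area = 84

84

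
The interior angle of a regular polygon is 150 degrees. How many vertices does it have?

Exterior angle = 180 - 150 = 30. n = 360 / 30 = 12.

12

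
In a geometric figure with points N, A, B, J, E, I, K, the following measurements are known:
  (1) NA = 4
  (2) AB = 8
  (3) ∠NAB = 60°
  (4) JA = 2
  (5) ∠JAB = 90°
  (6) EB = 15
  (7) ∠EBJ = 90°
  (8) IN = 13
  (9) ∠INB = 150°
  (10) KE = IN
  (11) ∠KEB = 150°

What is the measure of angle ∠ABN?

Step 1: By the law of cosines on triangle BAN: BN² = 8² + 4² − 2·8·4·cos(60°) = 48, so BN = 4·√3.
Step 2: By the inverse law of cosines on triangle ABN: cos(∠ABN) = (8² + (4·√3)² − 4²) / (2·8·4·√3) = 96/110.85 = 0.866, so ∠ABN = 30°.

Therefore, the measure of angle ∠ABN = 30°.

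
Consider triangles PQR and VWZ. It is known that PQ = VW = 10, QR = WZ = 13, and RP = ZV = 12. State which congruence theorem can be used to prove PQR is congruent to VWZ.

The given information provides:
PQ = VW = 10, QR = WZ = 13, and RP = ZV = 12
This matches the SSS congruence theorem.
All three pairs of corresponding sides are equal (Side-Side-Side).

SSS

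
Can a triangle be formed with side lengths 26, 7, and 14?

The longest side is 26. The other two sides sum to 7 + 14 = 21.
Since 21 ≤ 26, the two shorter sides cannot reach around to close the triangle.

No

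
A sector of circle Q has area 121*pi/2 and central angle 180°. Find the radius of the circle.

r² = 360 × 121*pi/2 / (π × 180) = 121, so r = 11.

11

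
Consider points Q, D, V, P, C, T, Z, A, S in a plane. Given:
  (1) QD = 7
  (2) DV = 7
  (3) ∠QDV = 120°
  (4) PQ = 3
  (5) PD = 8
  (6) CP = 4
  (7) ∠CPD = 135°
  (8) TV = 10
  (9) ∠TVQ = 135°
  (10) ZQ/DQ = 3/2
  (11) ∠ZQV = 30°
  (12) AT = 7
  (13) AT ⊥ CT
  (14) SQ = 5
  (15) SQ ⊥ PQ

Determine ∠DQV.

Step 1: By the law of cosines on triangle QDV: QV² = 7² + 7² − 2·7·7·cos(120°) = 147, so QV = 7·√3.
Step 2: By the inverse law of cosines on triangle DQV: cos(∠DQV) = (7² + (7·√3)² − 7²) / (2·7·7·√3) = 147/169.74 = 0.866, so ∠DQV = 30°.

Therefore, the measure of angle ∠DQV = 30°.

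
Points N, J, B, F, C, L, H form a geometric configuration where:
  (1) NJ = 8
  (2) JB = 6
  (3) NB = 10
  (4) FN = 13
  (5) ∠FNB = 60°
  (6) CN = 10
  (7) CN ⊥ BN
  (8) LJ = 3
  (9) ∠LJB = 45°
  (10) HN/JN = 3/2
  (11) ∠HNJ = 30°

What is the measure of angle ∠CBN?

Step 1: By the law of cosines on triangle BNC: BC² = 10² + 10² − 2·10·10·cos(90°) = 200, so BC = 10·√2.
Step 2: By the inverse law of cosines on triangle CBN: cos(∠CBN) = ((10·√2)² + 10² − 10²) / (2·10·√2·10) = 200/282.84 = 0.7071, so ∠CBN = 45°.

Therefore, the measure of angle ∠CBN = 45°.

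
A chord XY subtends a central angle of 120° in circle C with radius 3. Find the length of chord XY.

Chord = 2(3) sin(60°) = 3*sqrt(3)

3*sqrt(3)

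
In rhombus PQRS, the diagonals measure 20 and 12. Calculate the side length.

Half-diagonals are 10 and 6. side = sqrt(10^2 + 6^2) = sqrt(136) = 2*sqrt(34)

2*sqrt(34)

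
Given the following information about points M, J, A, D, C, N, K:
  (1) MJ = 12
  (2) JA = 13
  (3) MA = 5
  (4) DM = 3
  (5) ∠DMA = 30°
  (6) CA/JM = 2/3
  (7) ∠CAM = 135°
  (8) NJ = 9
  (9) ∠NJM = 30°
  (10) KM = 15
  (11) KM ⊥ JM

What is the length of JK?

Step 1: By the law of cosines on triangle JMK: JK² = 12² + 15² − 2·12·15·cos(90°) = 369, so JK = 3·√41.

Therefore, the length of JK = 3·√41.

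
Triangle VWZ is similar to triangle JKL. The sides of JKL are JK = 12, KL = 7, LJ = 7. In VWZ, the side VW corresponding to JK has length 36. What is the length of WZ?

Similar triangles have proportional sides. Setting up the proportion:
VW / JK = WZ / KL
36 / 12 = WZ / 7
WZ = 7 * 36 / 12 = 21.

21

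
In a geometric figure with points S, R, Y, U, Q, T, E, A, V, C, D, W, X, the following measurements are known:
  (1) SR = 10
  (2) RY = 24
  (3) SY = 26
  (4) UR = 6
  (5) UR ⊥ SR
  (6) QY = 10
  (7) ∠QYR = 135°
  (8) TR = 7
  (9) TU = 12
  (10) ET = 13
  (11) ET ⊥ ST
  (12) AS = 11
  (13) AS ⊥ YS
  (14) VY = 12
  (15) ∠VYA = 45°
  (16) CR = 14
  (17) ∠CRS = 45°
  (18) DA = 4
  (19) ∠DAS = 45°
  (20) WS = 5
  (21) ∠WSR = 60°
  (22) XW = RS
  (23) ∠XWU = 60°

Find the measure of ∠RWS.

Step 1: By the law of cosines on triangle WSR: WR² = 5² + 10² − 2·5·10·cos(60°) = 75, so WR = 5·√3.
Step 2: By the inverse law of cosines on triangle RWS: cos(∠RWS) = ((5·√3)² + 5² − 10²) / (2·5·√3·5) = 0/86.6 = 0, so ∠RWS = 90°.

Therefore, the measure of angle ∠RWS = 90°.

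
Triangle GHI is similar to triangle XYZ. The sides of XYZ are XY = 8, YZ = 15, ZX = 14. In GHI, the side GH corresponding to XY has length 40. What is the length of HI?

Since the triangles are similar, the ratio of corresponding sides is constant.
Scale factor k = GH / XY = 40 / 8 = 5
HI = k * YZ = 5 * 15 = 75

75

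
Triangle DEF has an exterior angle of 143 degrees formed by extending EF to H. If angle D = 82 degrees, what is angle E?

The exterior angle theorem states that an exterior angle equals the sum of the two non-adjacent interior angles.
So 143 = 82 + angle E, which gives angle E = 143 - 82 = 61 degrees.

61 degrees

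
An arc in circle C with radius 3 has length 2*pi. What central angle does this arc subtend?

Arc length L = 2πr × θ/360, so θ = 360L / (2πr).
θ = 360 × 2*pi / (2π × 3)
θ = 120°
θ = 120°

120°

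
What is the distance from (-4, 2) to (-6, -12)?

The horizontal distance is |-6 - -4| = 2 and the vertical distance is |-12 - 2| = 14.
By the Pythagorean theorem, d = sqrt(2^2 + 14^2) = sqrt(200) = 10*sqrt(2).

10*sqrt(2)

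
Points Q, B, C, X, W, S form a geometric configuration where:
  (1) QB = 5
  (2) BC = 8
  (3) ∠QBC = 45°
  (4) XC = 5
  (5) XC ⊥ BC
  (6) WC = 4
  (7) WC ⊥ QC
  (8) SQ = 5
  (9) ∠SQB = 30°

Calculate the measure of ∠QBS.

Step 1: By the law of cosines on triangle BQS: BS² = 5² + 5² − 2·5·5·cos(30°) = 6.7, so BS ≈ 2.59.
Step 2: By the inverse law of cosines on triangle QBS: cos(∠QBS) = (5² + 2.59² − 5²) / (2·5·2.59) = 6.7/25.88 = 0.2588, so ∠QBS = 75°.

Therefore, the measure of angle ∠QBS = 75°.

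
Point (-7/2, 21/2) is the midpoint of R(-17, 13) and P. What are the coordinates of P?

Using the midpoint formula: M = ((x1 + x2)/2, (y1 + y2)/2)
We know M = (-7/2, 21/2) and R = (-17, 13)
For x: -7/2 = (-17 + x2)/2, so x2 = 2*-7/2 - -17 = 10
For y: 21/2 = (13 + y2)/2, so y2 = 2*21/2 - 13 = 8
P = (10, 8)

(10, 8)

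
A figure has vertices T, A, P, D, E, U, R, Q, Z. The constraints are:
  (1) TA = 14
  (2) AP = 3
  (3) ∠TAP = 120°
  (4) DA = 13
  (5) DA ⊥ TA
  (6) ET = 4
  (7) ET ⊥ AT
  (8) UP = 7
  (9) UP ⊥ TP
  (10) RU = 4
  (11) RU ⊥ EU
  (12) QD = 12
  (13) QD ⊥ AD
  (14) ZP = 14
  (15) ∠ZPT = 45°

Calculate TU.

Step 1: By the law of cosines on triangle PAT: PT² = 3² + 14² − 2·3·14·cos(120°) = 247, so PT ≈ 15.72.
Step 2: By the law of cosines on triangle TPU: TU² = 15.72² + 7² − 2·15.72·7·cos(90°) = 296, so TU = 2·√74.

Therefore, the length of TU = 2·√74.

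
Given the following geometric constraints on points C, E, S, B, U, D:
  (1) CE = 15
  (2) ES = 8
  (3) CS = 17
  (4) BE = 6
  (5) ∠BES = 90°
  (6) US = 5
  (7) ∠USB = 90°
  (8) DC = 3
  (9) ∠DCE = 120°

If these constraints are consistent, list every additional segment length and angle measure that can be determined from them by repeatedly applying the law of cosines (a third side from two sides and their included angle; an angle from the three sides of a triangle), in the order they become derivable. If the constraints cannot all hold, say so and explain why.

The constraints are consistent. Derivable facts, in order:
After 1 step:
- ED = 3·√31
- SB = 10
- ∠CES = 90°
- ∠CSE = 61.93°
- ∠ECS = 28.07°
After 2 steps:
- BU = 5·√5
- ∠BSE = 36.87°
- ∠CDE = 51.05°
- ∠CED = 8.95°
- ∠EBS = 53.13°
After 3 steps:
- ∠BUS = 63.43°
- ∠SBU = 26.57°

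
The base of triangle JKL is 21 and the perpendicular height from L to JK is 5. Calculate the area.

Area = (1/2)(21)(5) = 105/2

105/2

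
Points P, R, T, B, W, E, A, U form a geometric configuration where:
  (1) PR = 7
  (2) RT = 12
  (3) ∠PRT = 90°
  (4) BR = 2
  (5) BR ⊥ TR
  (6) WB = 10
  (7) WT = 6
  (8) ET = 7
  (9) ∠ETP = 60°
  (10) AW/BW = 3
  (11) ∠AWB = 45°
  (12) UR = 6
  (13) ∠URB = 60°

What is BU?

Step 1: By the law of cosines on triangle BRU: BU² = 2² + 6² − 2·2·6·cos(60°) = 28, so BU = 2·√7.

Therefore, the length of BU = 2·√7.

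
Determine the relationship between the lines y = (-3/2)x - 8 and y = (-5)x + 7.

Slope of line 1: m1 = -3/2
Slope of line 2: m2 = -5
m1 != m2 (-3/2 != -5), so not parallel.
m1 * m2 = (-3/2) * (-5) = 15/2 != -1, so not perpendicular.
The lines are neither parallel nor perpendicular.

Neither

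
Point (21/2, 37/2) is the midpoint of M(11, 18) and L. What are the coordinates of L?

Using the midpoint formula: M = ((x1 + x2)/2, (y1 + y2)/2)
We know M = (21/2, 37/2) and M = (11, 18)
For x: 21/2 = (11 + x2)/2, so x2 = 2*21/2 - 11 = 10
For y: 37/2 = (18 + y2)/2, so y2 = 2*37/2 - 18 = 19
L = (10, 19)

(10, 19)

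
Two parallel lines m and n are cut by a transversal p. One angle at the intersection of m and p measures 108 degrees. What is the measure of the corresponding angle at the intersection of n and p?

When a transversal crosses parallel lines, angles in the same position at each intersection are called corresponding angles.
These are always equal, so the answer is 108 degrees.

108 degrees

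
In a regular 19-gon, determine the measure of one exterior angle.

Each exterior angle of a regular n-gon is 360 / n.
For n = 19: 360 / 19 = 360/19 degrees.

360/19 degrees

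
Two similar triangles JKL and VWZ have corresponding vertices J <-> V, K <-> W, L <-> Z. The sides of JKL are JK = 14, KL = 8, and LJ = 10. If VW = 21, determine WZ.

Since the triangles are similar, the ratio of corresponding sides is constant.
Scale factor k = VW / JK = 21 / 14 = 3/2
WZ = k * KL = 3/2 * 8 = 12

12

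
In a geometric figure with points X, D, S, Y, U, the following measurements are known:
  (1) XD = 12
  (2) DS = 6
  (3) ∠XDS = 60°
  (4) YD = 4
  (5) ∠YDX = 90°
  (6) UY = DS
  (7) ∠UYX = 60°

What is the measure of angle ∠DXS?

Step 1: By the law of cosines on triangle XDS: XS² = 12² + 6² − 2·12·6·cos(60°) = 108, so XS = 6·√3.
Step 2: By the inverse law of cosines on triangle DXS: cos(∠DXS) = (12² + (6·√3)² − 6²) / (2·12·6·√3) = 216/249.42 = 0.866, so ∠DXS = 30°.

Therefore, the measure of angle ∠DXS = 30°.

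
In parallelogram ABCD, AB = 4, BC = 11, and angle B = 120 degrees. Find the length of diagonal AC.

The diagonal of a parallelogram can be found by treating two adjacent sides and the diagonal as a triangle.
Applying the law of cosines with sides 4, 11 and included angle 120°:
d^2 = 16 + 121 - 88*cos(120°) = 181
d = sqrt(181)

sqrt(181)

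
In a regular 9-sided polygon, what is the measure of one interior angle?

Each interior angle of a regular n-gon is (n - 2) * 180 / n.
For n = 9: (9 - 2) * 180 / 9 = 1260/9 = 140 degrees.

140 degrees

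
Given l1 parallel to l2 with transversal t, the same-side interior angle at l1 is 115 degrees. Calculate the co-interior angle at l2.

Co-interior angles sum to 180: 180 - 115 = 65 degrees.

65 degrees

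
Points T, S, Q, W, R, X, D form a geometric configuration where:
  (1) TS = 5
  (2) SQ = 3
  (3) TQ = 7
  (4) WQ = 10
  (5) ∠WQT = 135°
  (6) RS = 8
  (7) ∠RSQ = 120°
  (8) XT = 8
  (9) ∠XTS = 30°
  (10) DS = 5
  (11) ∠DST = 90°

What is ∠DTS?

Step 1: By the law of cosines on triangle TSD: TD² = 5² + 5² − 2·5·5·cos(90°) = 50, so TD = 5·√2.
Step 2: By the inverse law of cosines on triangle DTS: cos(∠DTS) = ((5·√2)² + 5² − 5²) / (2·5·√2·5) = 50/70.71 = 0.7071, so ∠DTS = 45°.

Therefore, the measure of angle ∠DTS = 45°.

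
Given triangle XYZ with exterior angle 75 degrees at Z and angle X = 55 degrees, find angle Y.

By the exterior angle theorem: exterior angle = sum of remote interior angles.
75 = 55 + angle Y
angle Y = 75 - 55 = 20 degrees

20 degrees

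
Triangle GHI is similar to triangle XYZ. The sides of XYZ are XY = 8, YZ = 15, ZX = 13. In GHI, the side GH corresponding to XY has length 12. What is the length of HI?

Since the triangles are similar, the ratio of corresponding sides is constant.
Scale factor k = GH / XY = 12 / 8 = 3/2
HI = k * YZ = 3/2 * 15 = 45/2

45/2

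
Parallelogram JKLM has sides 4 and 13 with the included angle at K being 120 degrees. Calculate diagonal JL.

The diagonal of a parallelogram can be found by treating two adjacent sides and the diagonal as a triangle.
Applying the law of cosines with sides 4, 13 and included angle 120°:
d^2 = 16 + 169 - 104*cos(120°) = 237
d = sqrt(237)

sqrt(237)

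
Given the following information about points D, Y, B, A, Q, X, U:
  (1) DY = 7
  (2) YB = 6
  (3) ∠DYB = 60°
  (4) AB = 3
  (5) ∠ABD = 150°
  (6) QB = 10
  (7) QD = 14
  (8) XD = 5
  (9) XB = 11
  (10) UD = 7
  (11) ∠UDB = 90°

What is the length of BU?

Step 1: By the law of cosines on triangle BYD: BD² = 6² + 7² − 2·6·7·cos(60°) = 43, so BD = √43.
Step 2: By the law of cosines on triangle BDU: BU² = √43² + 7² − 2·√43·7·cos(90°) = 92, so BU = 2·√23.

Therefore, the length of BU = 2·√23.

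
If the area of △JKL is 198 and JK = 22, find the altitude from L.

Rearranging the area formula Area = (1/2) * base * height:
height = 2 * Area / base = 2 * 198 / 22 = 18.

18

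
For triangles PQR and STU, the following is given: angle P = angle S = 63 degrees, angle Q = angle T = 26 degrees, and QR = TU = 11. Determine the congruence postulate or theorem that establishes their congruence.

Consider the given information: angle P = angle S = 63 degrees, angle Q = angle T = 26 degrees, and QR = TU = 11
This is not SSS or HL: SSS requires all three pairs of sides, but we don't have that. HL only applies to right triangles with matching hypotenuse and leg.
The correct criterion is AAS. Two pairs of corresponding angles and a non-included side are equal (Angle-Angle-Side).

AAS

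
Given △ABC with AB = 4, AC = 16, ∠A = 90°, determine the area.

Area = (1/2)(4)(16) sin(90°) = (1/2)(4)(16)(1) = 32

32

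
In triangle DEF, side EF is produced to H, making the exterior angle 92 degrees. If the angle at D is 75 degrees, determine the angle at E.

angle E = 92 - 75 = 17 degrees (exterior angle theorem).

17 degrees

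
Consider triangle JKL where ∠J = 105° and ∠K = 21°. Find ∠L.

By the triangle angle sum property, the three interior angles of any triangle add up to 180°.
We know angle J = 105° and angle K = 21°, so their sum is 126°.
Therefore angle L = 180° - 126° = 54°.

54 degrees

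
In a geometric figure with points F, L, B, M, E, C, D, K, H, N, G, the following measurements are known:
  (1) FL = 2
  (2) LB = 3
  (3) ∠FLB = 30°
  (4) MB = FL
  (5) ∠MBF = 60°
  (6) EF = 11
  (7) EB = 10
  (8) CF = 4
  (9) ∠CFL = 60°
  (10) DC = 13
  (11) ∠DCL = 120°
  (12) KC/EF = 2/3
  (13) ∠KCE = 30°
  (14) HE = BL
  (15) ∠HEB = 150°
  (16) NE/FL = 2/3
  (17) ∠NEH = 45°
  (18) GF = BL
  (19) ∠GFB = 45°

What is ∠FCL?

Step 1: By the law of cosines on triangle CFL: CL² = 4² + 2² − 2·4·2·cos(60°) = 12, so CL = 2·√3.
Step 2: By the inverse law of cosines on triangle FCL: cos(∠FCL) = (4² + (2·√3)² − 2²) / (2·4·2·√3) = 24/27.71 = 0.866, so ∠FCL = 30°.

Therefore, the measure of angle ∠FCL = 30°.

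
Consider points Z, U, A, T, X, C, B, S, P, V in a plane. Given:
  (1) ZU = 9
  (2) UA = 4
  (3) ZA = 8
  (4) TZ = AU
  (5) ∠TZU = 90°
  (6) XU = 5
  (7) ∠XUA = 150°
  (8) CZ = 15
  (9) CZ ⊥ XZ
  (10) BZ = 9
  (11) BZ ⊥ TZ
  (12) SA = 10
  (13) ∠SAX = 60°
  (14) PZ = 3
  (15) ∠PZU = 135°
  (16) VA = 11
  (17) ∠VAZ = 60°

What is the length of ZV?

Step 1: By the law of cosines on triangle ZAV: ZV² = 8² + 11² − 2·8·11·cos(60°) = 97, so ZV = √97.

Therefore, the length of ZV = √97.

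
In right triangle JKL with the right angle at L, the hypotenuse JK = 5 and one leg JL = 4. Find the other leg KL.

KL = sqrt(5^2 - 4^2) = sqrt(9) = 3

3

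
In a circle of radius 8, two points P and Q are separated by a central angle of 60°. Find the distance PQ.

Chord = 2(8) sin(30°) = 8

8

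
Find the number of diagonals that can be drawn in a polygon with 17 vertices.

Total line segments between 17 vertices = C(17,2) = 136.
Subtract the 17 sides: 136 - 17 = 119 diagonals.

119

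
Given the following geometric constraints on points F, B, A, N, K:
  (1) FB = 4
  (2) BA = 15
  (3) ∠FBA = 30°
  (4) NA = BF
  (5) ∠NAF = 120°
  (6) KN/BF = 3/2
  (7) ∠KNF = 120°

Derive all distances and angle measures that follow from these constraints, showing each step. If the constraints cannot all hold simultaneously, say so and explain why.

The constraints are consistent.

From the given relations:
  NA = BF = 4
  KN = 3/2·BF = 3/2·4 = 6

Step 1: From FB = 4, BA = 15, and ∠FBA = 30°, by the law of cosines:
  FA² = FB² + BA² - 2·FB·BA·cos(30°) = 16 + 225 - 103.9 = 137.1
  FA ≈ 11.71

Step 2: From FA = 11.71, AN = 4, and ∠FAN = 120°, by the law of cosines:
  FN² = FA² + AN² - 2·FA·AN·cos(120°) = 137.1 + 16 + 46.83 = 199.9
  FN ≈ 14.14

Step 3: From FA = 11.71, FB = 4, AB = 15, by the inverse law of cosines:
  cos(∠AFB) = (FA² + FB² - AB²) / (2·FA·FB)
  ∠AFB = 140.16°

Step 4: From AB = 15, AF = 11.71, BF = 4, by the inverse law of cosines:
  cos(∠BAF) = (AB² + AF² - BF²) / (2·AB·AF)
  ∠BAF = 9.84°

Step 5: From FN = 14.14, NK = 6, and ∠FNK = 120°, by the law of cosines:
  FK² = FN² + NK² - 2·FN·NK·cos(120°) = 199.9 + 36 + 84.83 = 320.7
  FK ≈ 17.91

Step 6: From FA = 11.71, FN = 14.14, AN = 4, by the inverse law of cosines:
  cos(∠AFN) = (FA² + FN² - AN²) / (2·FA·FN)
  ∠AFN = 14.18°

Step 7: From NA = 4, NF = 14.14, AF = 11.71, by the inverse law of cosines:
  cos(∠ANF) = (NA² + NF² - AF²) / (2·NA·NF)
  ∠ANF = 45.82°

Step 8: From FK = 17.91, FN = 14.14, KN = 6, by the inverse law of cosines:
  cos(∠KFN) = (FK² + FN² - KN²) / (2·FK·FN)
  ∠KFN = 16.87°

Step 9: From KF = 17.91, KN = 6, FN = 14.14, by the inverse law of cosines:
  cos(∠FKN) = (KF² + KN² - FN²) / (2·KF·KN)
  ∠FKN = 43.13°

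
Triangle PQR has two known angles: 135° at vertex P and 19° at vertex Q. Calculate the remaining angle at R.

By the triangle angle sum property, the three interior angles of any triangle add up to 180°.
We know angle P = 135° and angle Q = 19°, so their sum is 154°.
Therefore angle R = 180° - 154° = 26°.

26 degrees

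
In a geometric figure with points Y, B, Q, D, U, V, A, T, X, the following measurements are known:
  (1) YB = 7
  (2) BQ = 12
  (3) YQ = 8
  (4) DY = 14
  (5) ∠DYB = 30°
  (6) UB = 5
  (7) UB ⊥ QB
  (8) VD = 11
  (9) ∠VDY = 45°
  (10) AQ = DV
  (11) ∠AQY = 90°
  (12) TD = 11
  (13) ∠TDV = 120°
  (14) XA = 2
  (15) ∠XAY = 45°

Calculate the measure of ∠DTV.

Step 1: By the law of cosines on triangle TDV: TV² = 11² + 11² − 2·11·11·cos(120°) = 363, so TV = 11·√3.
Step 2: By the inverse law of cosines on triangle DTV: cos(∠DTV) = (11² + (11·√3)² − 11²) / (2·11·11·√3) = 363/419.16 = 0.866, so ∠DTV = 30°.

Therefore, the measure of angle ∠DTV = 30°.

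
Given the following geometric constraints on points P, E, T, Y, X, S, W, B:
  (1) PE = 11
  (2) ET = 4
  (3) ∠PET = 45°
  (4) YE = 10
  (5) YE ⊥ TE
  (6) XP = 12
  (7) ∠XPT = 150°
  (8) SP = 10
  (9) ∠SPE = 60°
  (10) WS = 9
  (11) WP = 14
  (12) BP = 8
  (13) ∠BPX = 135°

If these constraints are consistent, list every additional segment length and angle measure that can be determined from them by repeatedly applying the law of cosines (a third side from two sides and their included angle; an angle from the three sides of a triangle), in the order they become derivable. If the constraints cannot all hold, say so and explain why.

The constraints are consistent. Derivable facts, in order:
After 1 step:
- ES = √111
- PT ≈ 8.65
- TY = 2·√29
- XB ≈ 18.54
- ∠PSW = 94.78°
- ∠PWS = 45.38°
- ∠SPW = 39.84°
After 2 steps:
- TX ≈ 19.96
- ∠BXP = 17.76°
- ∠EPT = 19.09°
- ∠ESP = 64.72°
- ∠ETP = 115.91°
- ∠ETY = 68.2°
- ∠EYT = 21.8°
- ∠PBX = 27.24°
- ∠PES = 55.28°
After 3 steps:
- ∠PTX = 17.49°
- ∠PXT = 12.51°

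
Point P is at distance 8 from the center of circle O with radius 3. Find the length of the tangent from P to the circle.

The tangent, radius, and line from the external point to the center form a right triangle.
The right angle is where the tangent meets the radius.
By the Pythagorean theorem: tangent² + 3² = 8²
tangent² = 64 - 9 = 55
tangent = sqrt(55)

sqrt(55)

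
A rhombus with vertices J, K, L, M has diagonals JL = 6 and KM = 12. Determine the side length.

Half-diagonals are 3 and 6. side = sqrt(3^2 + 6^2) = sqrt(45) = 3*sqrt(5)

3*sqrt(5)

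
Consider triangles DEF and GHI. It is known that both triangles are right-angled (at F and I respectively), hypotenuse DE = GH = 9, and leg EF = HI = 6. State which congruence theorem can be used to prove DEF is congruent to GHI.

The given information provides:
both triangles are right-angled (at F and I respectively), hypotenuse DE = GH = 9, and leg EF = HI = 6
This matches the HL congruence theorem.
The hypotenuse and one leg of two right triangles are equal (Hypotenuse-Leg).

HL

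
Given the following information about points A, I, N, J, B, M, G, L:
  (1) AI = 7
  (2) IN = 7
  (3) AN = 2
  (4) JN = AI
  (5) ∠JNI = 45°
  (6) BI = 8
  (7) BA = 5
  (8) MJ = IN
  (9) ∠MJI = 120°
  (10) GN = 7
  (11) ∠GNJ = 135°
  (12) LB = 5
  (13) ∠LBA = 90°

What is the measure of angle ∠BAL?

Step 1: By the law of cosines on triangle ABL: AL² = 5² + 5² − 2·5·5·cos(90°) = 50, so AL = 5·√2.
Step 2: By the inverse law of cosines on triangle BAL: cos(∠BAL) = (5² + (5·√2)² − 5²) / (2·5·5·√2) = 50/70.71 = 0.7071, so ∠BAL = 45°.

Therefore, the measure of angle ∠BAL = 45°.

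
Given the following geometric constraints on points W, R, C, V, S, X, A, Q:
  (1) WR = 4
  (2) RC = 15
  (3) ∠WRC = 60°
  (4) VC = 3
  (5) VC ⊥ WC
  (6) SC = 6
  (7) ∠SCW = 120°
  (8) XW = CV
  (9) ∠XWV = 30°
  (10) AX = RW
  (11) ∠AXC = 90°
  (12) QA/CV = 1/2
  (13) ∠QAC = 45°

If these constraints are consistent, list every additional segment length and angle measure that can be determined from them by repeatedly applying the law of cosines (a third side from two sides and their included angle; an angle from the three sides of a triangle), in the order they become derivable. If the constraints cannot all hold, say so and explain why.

The constraints are consistent. Derivable facts, in order:
After 1 step:
- WC = √181
After 2 steps:
- WS ≈ 17.25
- WV = √190
- ∠CWR = 105.08°
- ∠RCW = 14.92°
After 3 steps:
- VX ≈ 11.29
- ∠CSW = 42.47°
- ∠CVW = 77.43°
- ∠CWS = 17.53°
- ∠CWV = 12.57°
After 4 steps:
- ∠VXW = 142.36°
- ∠WVX = 7.64°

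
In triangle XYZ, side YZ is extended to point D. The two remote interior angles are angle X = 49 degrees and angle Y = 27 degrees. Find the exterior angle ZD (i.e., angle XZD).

Exterior angle = 49 + 27 = 76 degrees (exterior angle theorem).

76 degrees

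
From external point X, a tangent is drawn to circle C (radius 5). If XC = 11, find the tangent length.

Let T be the point of tangency. Then CT ⊥ XT (radius ⊥ tangent).
In right triangle CTX: CX² = CT² + XT²
11² = 5² + XT²
XT² = 96, XT = 4*sqrt(6)

4*sqrt(6)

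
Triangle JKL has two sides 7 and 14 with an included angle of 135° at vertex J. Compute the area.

When two sides and the included angle are known, the area formula is (1/2)ab sin(C).
The height from one side to the opposite vertex is 14 sin(135°) = 7*sqrt(2).
Area = (1/2) * 7 * 7*sqrt(2) = 49*sqrt(2)/2.

49*sqrt(2)/2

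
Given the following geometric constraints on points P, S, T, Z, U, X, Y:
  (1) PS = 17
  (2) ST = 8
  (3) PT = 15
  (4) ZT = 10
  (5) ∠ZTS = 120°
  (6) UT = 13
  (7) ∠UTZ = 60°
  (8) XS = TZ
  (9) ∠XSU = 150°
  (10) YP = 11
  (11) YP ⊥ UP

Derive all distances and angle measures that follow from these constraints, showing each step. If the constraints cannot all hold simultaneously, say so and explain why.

The constraints are consistent.

From the given relations:
  XS = TZ = 10

Step 1: From ST = 8, TZ = 10, and ∠STZ = 120°, by the law of cosines:
  SZ² = ST² + TZ² - 2·ST·TZ·cos(120°) = 64 + 100 + 80 = 244
  SZ = 2·√61

Step 2: From ZT = 10, TU = 13, and ∠ZTU = 60°, by the law of cosines:
  ZU² = ZT² + TU² - 2·ZT·TU·cos(60°) = 100 + 169 - 130 = 139
  ZU = √139

Step 3: From PS = 17, PT = 15, ST = 8, by the inverse law of cosines:
  cos(∠SPT) = (PS² + PT² - ST²) / (2·PS·PT)
  ∠SPT = 28.07°

Step 4: From SP = 17, ST = 8, PT = 15, by the inverse law of cosines:
  cos(∠PST) = (SP² + ST² - PT²) / (2·SP·ST)
  ∠PST = 61.93°

Step 5: From TP = 15, TS = 8, PS = 17, by the inverse law of cosines:
  cos(∠PTS) = (TP² + TS² - PS²) / (2·TP·TS)
  ∠PTS = 90°

Step 6: From ST = 8, SZ = 2·√61, TZ = 10, by the inverse law of cosines:
  cos(∠TSZ) = (ST² + SZ² - TZ²) / (2·ST·SZ)
  ∠TSZ = 33.67°

Step 7: From ZS = 2·√61, ZT = 10, ST = 8, by the inverse law of cosines:
  cos(∠SZT) = (ZS² + ZT² - ST²) / (2·ZS·ZT)
  ∠SZT = 26.33°

Step 8: From ZT = 10, ZU = √139, TU = 13, by the inverse law of cosines:
  cos(∠TZU) = (ZT² + ZU² - TU²) / (2·ZT·ZU)
  ∠TZU = 72.73°

Step 9: From UT = 13, UZ = √139, TZ = 10, by the inverse law of cosines:
  cos(∠TUZ) = (UT² + UZ² - TZ²) / (2·UT·UZ)
  ∠TUZ = 47.27°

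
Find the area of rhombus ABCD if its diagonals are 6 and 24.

The diagonals of a rhombus divide it into four right triangles.
Each triangle has legs 6/ 2 = 3 and 24/2 = 12, so each has area (1/2)*3*12 = 18.
Four such triangles give total area = (d1 * d2) / 2 = 72.

72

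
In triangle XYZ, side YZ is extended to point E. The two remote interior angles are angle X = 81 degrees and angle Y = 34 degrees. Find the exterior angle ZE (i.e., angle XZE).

The interior angle at Z is 180 - 81 - 34 = 65 degrees.
The exterior angle and interior angle at Z are supplementary:
Exterior angle = 180 - 65 = 115 degrees.

115 degrees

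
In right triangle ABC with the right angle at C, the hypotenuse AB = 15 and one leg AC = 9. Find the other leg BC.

Rearranging the Pythagorean theorem to solve for the unknown leg:
leg^2 = hypotenuse^2 - known_leg^2 = 225 - 81 = 144
leg = sqrt(144) = 12.

12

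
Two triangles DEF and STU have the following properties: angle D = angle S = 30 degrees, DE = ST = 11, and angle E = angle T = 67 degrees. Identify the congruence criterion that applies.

Consider the given information: angle D = angle S = 30 degrees, DE = ST = 11, and angle E = angle T = 67 degrees
This is not SSS or HL: SSS requires all three pairs of sides, but we don't have that. HL only applies to right triangles with matching hypotenuse and leg.
The correct criterion is ASA. Two pairs of corresponding angles and the included side are equal (Angle-Side-Angle).

ASA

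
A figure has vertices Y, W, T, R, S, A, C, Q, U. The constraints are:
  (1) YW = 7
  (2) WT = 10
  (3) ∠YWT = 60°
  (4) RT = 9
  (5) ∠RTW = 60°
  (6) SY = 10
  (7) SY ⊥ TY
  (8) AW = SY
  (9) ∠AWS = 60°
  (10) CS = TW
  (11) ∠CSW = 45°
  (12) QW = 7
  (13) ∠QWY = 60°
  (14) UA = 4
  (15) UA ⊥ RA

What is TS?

Step 1: By the law of cosines on triangle TWY: TY² = 10² + 7² − 2·10·7·cos(60°) = 79, so TY = √79.
Step 2: By the law of cosines on triangle TYS: TS² = √79² + 10² − 2·√79·10·cos(90°) = 179, so TS = √179.

Therefore, the length of TS = √179.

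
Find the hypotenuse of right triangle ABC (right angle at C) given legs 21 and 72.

AB = sqrt(21^2 + 72^2) = sqrt(5625) = 75

75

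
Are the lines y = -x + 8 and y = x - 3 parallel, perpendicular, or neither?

Slope of line 1: m1 = -1
Slope of line 2: m2 = 1
m1 * m2 = -1, so perpendicular.

Perpendicular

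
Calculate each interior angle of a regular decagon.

Each interior angle of a regular n-gon is (n - 2) * 180 / n.
For n = 10: (10 - 2) * 180 / 10 = 1440/10 = 144 degrees.

144 degrees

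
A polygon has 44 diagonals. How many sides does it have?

Using d = n(n - 3)/2, we solve 44 = n(n - 3)/2.
So n(n - 3) = 88.
Testing n = 11: 11 * 8 = 88 = 88. Correct.
The polygon has 11 sides.

11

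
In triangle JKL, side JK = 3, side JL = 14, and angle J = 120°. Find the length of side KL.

When two sides and the included angle are known, the law of cosines gives the third side.
c^2 = a^2 + b^2 - 2ab cos(C) generalizes the Pythagorean theorem to non-right triangles.
Here: KL^2 = 9 + 196 - 84*(-1/2) = 247
KL = sqrt(247)

sqrt(247)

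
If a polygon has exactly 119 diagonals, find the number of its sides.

Using d = n(n - 3)/2, we solve 119 = n(n - 3)/2.
So n(n - 3) = 238.
Testing n = 17: 17 * 14 = 238 = 238. Correct.
The polygon has 17 sides.

17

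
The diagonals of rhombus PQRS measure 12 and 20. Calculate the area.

The diagonals of a rhombus divide it into four right triangles.
Each triangle has legs 12/ 2 = 6 and 20/2 = 10, so each has area (1/2)*6*10 = 30.
Four such triangles give total area = (d1 * d2) / 2 = 120.

120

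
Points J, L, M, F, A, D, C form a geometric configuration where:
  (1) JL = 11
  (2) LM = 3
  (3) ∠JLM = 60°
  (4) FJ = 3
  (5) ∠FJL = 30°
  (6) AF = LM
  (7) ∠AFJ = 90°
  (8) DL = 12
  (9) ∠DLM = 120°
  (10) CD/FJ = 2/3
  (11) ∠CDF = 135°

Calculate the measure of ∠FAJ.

From the given relations: AF = LM = 3.
Step 1: By the law of cosines on triangle AFJ: AJ² = 3² + 3² − 2·3·3·cos(90°) = 18, so AJ = 3·√2.
Step 2: By the inverse law of cosines on triangle FAJ: cos(∠FAJ) = (3² + (3·√2)² − 3²) / (2·3·3·√2) = 18/25.46 = 0.7071, so ∠FAJ = 45°.

Therefore, the measure of angle ∠FAJ = 45°.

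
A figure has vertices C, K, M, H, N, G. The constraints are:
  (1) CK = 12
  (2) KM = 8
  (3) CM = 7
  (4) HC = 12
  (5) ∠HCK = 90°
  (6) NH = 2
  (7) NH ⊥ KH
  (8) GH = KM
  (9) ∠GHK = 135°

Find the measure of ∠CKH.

Step 1: By the law of cosines on triangle KCH: KH² = 12² + 12² − 2·12·12·cos(90°) = 288, so KH = 12·√2.
Step 2: By the inverse law of cosines on triangle CKH: cos(∠CKH) = (12² + (12·√2)² − 12²) / (2·12·12·√2) = 288/407.29 = 0.7071, so ∠CKH = 45°.

Therefore, the measure of angle ∠CKH = 45°.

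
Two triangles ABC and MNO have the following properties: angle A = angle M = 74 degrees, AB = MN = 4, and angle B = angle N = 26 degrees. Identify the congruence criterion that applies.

The given information provides:
angle A = angle M = 74 degrees, AB = MN = 4, and angle B = angle N = 26 degrees
This matches the ASA congruence theorem.
Two pairs of corresponding angles and the included side are equal (Angle-Side-Angle).

ASA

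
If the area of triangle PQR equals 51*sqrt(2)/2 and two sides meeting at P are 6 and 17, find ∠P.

sin(C) = 2 * 51*sqrt(2)/2 / (6 * 17) = sqrt(2)/2, so C = arcsin(sqrt(2)/2) = 45°.
Since sin(180° - C) = sin(C), the obtuse angle 135° gives the same area, so C = 45° or C = 135°.

45° or 135°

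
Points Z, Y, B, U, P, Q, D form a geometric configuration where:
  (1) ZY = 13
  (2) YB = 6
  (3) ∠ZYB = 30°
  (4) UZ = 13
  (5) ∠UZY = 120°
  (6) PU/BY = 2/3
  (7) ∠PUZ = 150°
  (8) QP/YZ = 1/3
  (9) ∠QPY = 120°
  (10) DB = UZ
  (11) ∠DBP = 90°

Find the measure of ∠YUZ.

Step 1: By the law of cosines on triangle UZY: UY² = 13² + 13² − 2·13·13·cos(120°) = 507, so UY = 13·√3.
Step 2: By the inverse law of cosines on triangle YUZ: cos(∠YUZ) = ((13·√3)² + 13² − 13²) / (2·13·√3·13) = 507/585.43 = 0.866, so ∠YUZ = 30°.

Therefore, the measure of angle ∠YUZ = 30°.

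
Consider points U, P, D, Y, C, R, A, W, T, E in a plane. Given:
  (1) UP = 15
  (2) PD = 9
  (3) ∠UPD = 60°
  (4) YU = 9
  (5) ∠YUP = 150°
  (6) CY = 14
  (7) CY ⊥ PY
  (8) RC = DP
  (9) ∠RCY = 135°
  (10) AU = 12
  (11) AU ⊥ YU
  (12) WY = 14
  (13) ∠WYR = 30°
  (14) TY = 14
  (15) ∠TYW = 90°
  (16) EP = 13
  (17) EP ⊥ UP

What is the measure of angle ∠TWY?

Step 1: By the law of cosines on triangle WYT: WT² = 14² + 14² − 2·14·14·cos(90°) = 392, so WT = 14·√2.
Step 2: By the inverse law of cosines on triangle TWY: cos(∠TWY) = ((14·√2)² + 14² − 14²) / (2·14·√2·14) = 392/554.37 = 0.7071, so ∠TWY = 45°.

Therefore, the measure of angle ∠TWY = 45°.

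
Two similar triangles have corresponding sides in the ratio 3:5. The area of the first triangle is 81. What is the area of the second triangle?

The ratio of areas of similar triangles = (side ratio)^2.
Side ratio = 3:5, so area ratio = 9:25.
Area of the second triangle / Area of the first triangle = 25/9
Area of the second triangle = 81 * 25/9 = 225

225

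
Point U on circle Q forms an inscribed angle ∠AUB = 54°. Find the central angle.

Central angle = 2 × 54° = 108° (inscribed angle theorem).

108°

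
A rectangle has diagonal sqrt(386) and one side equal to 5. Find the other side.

Using the Pythagorean theorem: d^2 = a^2 + b^2
b^2 = d^2 - a^2
b^2 = 386 - 25
b^2 = 361
b = sqrt(361) = 19

19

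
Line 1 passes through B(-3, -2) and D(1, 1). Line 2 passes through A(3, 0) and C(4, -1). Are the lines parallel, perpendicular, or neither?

Slope of line 1: m1 = (1 - -2)/(1 - -3) = 3/4 = 3/4
Slope of line 2: m2 = (-1 - 0)/(4 - 3) = -1/1 = -1
m1 != m2 (3/4 != -1), so not parallel.
m1 * m2 = (3/4) * (-1) = -3/4 != -1, so not perpendicular.
The lines are neither parallel nor perpendicular.

Neither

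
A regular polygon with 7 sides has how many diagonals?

Each of the 7 vertices connects to 4 non-adjacent vertices via diagonals.
Total connections = 7 × 4 = 28, but each diagonal is counted twice.
Number of diagonals = 28 / 2 = 14.

14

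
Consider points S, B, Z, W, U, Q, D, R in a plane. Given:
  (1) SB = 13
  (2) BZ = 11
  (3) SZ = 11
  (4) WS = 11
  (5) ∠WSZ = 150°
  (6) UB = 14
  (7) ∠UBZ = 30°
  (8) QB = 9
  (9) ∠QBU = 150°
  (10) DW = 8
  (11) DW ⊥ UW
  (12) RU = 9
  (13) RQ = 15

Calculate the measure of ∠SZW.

Step 1: By the law of cosines on triangle ZSW: ZW² = 11² + 11² − 2·11·11·cos(150°) = 451.58, so ZW ≈ 21.25.
Step 2: By the inverse law of cosines on triangle SZW: cos(∠SZW) = (11² + 21.25² − 11²) / (2·11·21.25) = 451.58/467.51 = 0.9659, so ∠SZW = 15°.

Therefore, the measure of angle ∠SZW = 15°.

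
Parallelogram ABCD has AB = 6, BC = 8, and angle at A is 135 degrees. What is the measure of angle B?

Opposite sides of a parallelogram are parallel, so consecutive angles form co-interior angles on a transversal.
Co-interior angles sum to 180°, giving angle B = 180 - 135 = 45 degrees.

45 degrees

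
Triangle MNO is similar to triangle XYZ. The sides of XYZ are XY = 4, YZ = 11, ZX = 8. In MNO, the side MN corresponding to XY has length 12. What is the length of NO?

Similar triangles have proportional sides. Setting up the proportion:
MN / XY = NO / YZ
12 / 4 = NO / 11
NO = 11 * 12 / 4 = 33.

33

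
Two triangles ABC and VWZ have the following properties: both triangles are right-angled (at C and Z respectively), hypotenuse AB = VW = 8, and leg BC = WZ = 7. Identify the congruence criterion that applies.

The given information matches HL: The hypotenuse and one leg of two right triangles are equal (Hypotenuse-Leg).

HL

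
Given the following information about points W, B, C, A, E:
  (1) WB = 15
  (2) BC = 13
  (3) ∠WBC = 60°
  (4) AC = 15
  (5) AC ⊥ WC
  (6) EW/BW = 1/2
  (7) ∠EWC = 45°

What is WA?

Step 1: By the law of cosines on triangle CBW: CW² = 13² + 15² − 2·13·15·cos(60°) = 199, so CW = √199.
Step 2: By the law of cosines on triangle WCA: WA² = √199² + 15² − 2·√199·15·cos(90°) = 424, so WA = 2·√106.

Therefore, the length of WA = 2·√106.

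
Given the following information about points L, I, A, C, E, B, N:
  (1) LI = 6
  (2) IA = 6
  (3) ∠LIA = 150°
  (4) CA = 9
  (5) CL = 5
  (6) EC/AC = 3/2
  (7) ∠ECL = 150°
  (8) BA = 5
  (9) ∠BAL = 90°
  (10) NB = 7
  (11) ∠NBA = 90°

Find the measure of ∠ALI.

Step 1: By the law of cosines on triangle LIA: LA² = 6² + 6² − 2·6·6·cos(150°) = 134.35, so LA ≈ 11.59.
Step 2: By the inverse law of cosines on triangle ALI: cos(∠ALI) = (11.59² + 6² − 6²) / (2·11.59·6) = 134.35/139.09 = 0.9659, so ∠ALI = 15°.

Therefore, the measure of angle ∠ALI = 15°.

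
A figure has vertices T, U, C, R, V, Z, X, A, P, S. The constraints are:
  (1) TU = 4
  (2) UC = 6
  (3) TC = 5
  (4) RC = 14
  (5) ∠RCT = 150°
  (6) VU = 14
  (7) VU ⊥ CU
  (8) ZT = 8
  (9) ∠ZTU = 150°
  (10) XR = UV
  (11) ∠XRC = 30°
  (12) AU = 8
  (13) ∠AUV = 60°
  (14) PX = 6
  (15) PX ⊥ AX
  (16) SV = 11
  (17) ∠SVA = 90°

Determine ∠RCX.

From the given relations: XR = UV = 14.
Step 1: By the law of cosines on triangle CRX: CX² = 14² + 14² − 2·14·14·cos(30°) = 52.52, so CX ≈ 7.25.
Step 2: By the inverse law of cosines on triangle RCX: cos(∠RCX) = (14² + 7.25² − 14²) / (2·14·7.25) = 52.52/202.91 = 0.2588, so ∠RCX = 75°.

Therefore, the measure of angle ∠RCX = 75°.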